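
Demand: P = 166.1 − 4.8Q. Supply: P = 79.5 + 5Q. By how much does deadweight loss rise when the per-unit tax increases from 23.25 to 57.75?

142.58

Competitive equilibrium: 166.1 − 4.8Q = 79.5 + 5Q → Q* = 8.8367, P* = 123.6837.
For a per-unit tax t: ΔQ = t/9.8, so DWL = ½·t·(t/9.8) = t²/19.6.
At t = 23.25: DWL = 27.58. At t = 57.75: DWL = 170.156.
Increase = 170.156 − 27.58 = 142.58.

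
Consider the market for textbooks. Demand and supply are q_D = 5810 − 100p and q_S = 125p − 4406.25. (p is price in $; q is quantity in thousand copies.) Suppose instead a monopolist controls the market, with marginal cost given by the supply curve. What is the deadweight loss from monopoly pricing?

$1849.92 thousand

In inverse form: demand p = 58.1 − 0.01q, supply p = 35.25 + 0.008q.
Competitive equilibrium: 58.1 − 0.01q = 35.25 + 0.008q → q* = 1269.4444, p* = 45.4056.
Marginal revenue: MR = 58.1 − 0.02q. Set MR = MC: 58.1 − 0.02q = 35.25 + 0.008q → q_m = 816.0714.
Price p_m = 58.1 − 0.01·816.0714 = 49.9393; MC(q_m) = 35.25 + 0.008·816.0714 = 41.7786.
Competitive q* = 1269.4444, so Δq = 453.373; wedge = 49.9393 − 41.7786 = 8.1607.
Welfare loss = ½ × 453.373 × 8.1607 = $1849.92 thousand.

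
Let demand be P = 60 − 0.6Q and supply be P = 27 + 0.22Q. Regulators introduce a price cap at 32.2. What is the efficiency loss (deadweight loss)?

Competitive equilibrium: 60 − 0.6Q = 27 + 0.22Q → Q* = 40.2439, P* = 35.8537.
At the ceiling P = 32.2, quantity supplied = (32.2 − 27)/0.22 = 23.6364.
Willingness to pay at Q' = 23.6364: 60 − 0.6·23.6364 = 45.8182.
ΔQ = 40.2439 − 23.6364 = 16.6075; wedge = 45.8182 − 32.2 = 13.6182.
Welfare loss = ½ × 16.6075 × 13.6182 = 113.08.

113.08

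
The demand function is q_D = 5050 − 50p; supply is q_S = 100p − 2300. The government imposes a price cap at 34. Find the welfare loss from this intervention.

In inverse form: demand p = 101 − 0.02q, supply p = 23 + 0.01q.
Competitive equilibrium: 101 − 0.02q = 23 + 0.01q → q* = 2600, p* = 49.
At the ceiling p = 34, quantity supplied = (34 − 23)/0.01 = 1100.
Willingness to pay at q' = 1100: 101 − 0.02·1100 = 79.
Δq = 2600 − 1100 = 1500; wedge = 79 − 34 = 45.
Welfare loss = ½ × 1500 × 45 = 33750.

33750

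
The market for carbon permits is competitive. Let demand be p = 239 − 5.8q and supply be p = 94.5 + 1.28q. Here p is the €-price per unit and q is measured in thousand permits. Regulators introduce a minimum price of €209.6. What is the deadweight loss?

€833.09 thousand

Competitive equilibrium: 239 − 5.8q = 94.5 + 1.28q → q* = 20.4096, p* = 120.62429.
At the floor p = 209.6, quantity demanded = (239 − 209.6)/5.8 = 5.06897.
Sellers' marginal cost at q' = 5.06897: 94.5 + 1.28·5.06897 = 100.98828.
Δq = 20.4096 − 5.06897 = 15.34063; wedge = 209.6 − 100.98828 = 108.61172.
Deadweight loss = ½ × 15.34063 × 108.61172 = €833.09 thousand.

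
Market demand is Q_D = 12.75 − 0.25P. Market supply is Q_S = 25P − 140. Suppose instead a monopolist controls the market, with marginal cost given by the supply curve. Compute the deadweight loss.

In inverse form: demand P = 51 − 4Q, supply P = 5.6 + 0.04Q.
Competitive equilibrium: 51 − 4Q = 5.6 + 0.04Q → Q* = 11.2376, P* = 6.0495.
Marginal revenue: MR = 51 − 8Q. Set MR = MC: 51 − 8Q = 5.6 + 0.04Q → Q_m = 5.6468.
Price P_m = 51 − 4·5.6468 = 28.4128; MC(Q_m) = 5.6 + 0.04·5.6468 = 5.8259.
Competitive Q* = 11.2376, so ΔQ = 5.5908; wedge = 28.4128 − 5.8259 = 22.5869.
DWL = ½ × 5.5908 × 22.5869 = 63.14.

63.14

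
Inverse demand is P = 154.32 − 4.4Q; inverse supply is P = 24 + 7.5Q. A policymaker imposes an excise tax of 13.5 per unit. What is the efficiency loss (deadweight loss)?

Competitive equilibrium: 154.32 − 4.4Q = 24 + 7.5Q → Q* = 10.9513, P* = 106.1345.
With the tax, the buyer price exceeds the seller price by 13.5: (154.32 − 4.4Q) − (24 + 7.5Q) = 13.5 → Q' = 9.8168.
ΔQ = 10.9513 − 9.8168 = 1.1345; the wedge equals the tax, 13.5.
Welfare loss = ½ × 1.1345 × 13.5 = 7.66.

7.66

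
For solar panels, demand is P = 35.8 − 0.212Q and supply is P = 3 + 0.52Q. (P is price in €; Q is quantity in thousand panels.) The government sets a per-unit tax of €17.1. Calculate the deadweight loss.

€199.73 thousand

Competitive equilibrium: 35.8 − 0.212Q = 3 + 0.52Q → Q* = 44.8087, P* = 26.3005.
With the tax, the buyer price exceeds the seller price by 17.1: (35.8 − 0.212Q) − (3 + 0.52Q) = 17.1 → Q' = 21.4481.
ΔQ = 44.8087 − 21.4481 = 23.3606; the wedge equals the tax, 17.1.
DWL = ½ × 23.3606 × 17.1 = €199.73 thousand.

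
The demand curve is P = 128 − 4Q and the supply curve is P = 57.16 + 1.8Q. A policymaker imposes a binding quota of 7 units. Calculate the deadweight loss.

Competitive equilibrium: 128 − 4Q = 57.16 + 1.8Q → Q* = 12.2138, P* = 79.1448.
At Q = 7: demand price = 128 − 4·7 = 100; supply price = 57.16 + 1.8·7 = 69.76.
ΔQ = 12.2138 − 7 = 5.2138; wedge = 100 − 69.76 = 30.24.
The triangle = ½ × 5.2138 × 30.24 = 78.83.

78.83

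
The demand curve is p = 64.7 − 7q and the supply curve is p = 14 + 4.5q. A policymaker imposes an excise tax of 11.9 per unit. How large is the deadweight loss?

6.16

Competitive equilibrium: 64.7 − 7q = 14 + 4.5q → q* = 4.4087, p* = 33.8391.
With the tax, the buyer price exceeds the seller price by 11.9: (64.7 − 7q) − (14 + 4.5q) = 11.9 → q' = 3.3739.
Δq = 4.4087 − 3.3739 = 1.0348; the wedge equals the tax, 11.9.
Deadweight loss = ½ × 1.0348 × 11.9 = 6.16.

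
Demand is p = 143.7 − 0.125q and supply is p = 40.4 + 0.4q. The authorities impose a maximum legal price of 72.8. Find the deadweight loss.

3517.71

Competitive equilibrium: 143.7 − 0.125q = 40.4 + 0.4q → q* = 196.7619, p* = 119.1048.
At the ceiling p = 72.8, quantity supplied = (72.8 − 40.4)/0.4 = 81.
Willingness to pay at q' = 81: 143.7 − 0.125·81 = 133.575.
Δq = 196.7619 − 81 = 115.7619; wedge = 133.575 − 72.8 = 60.775.
Welfare loss = ½ × 115.7619 × 60.775 = 3517.71.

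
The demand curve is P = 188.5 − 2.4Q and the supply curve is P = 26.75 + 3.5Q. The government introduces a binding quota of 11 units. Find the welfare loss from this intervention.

Competitive equilibrium: 188.5 − 2.4Q = 26.75 + 3.5Q → Q* = 27.4153, P* = 122.7034.
At Q = 11: demand price = 188.5 − 2.4·11 = 162.1; supply price = 26.75 + 3.5·11 = 65.25.
ΔQ = 27.4153 − 11 = 16.4153; wedge = 162.1 − 65.25 = 96.85.
Welfare loss = ½ × 16.4153 × 96.85 = 794.91.

794.91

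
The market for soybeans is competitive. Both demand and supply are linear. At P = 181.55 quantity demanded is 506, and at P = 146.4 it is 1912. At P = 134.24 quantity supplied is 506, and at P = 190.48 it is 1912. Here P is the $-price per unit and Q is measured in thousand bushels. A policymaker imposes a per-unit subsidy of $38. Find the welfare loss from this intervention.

$11107.69 thousand

Demand slope = (146.4 − 181.55)/(1912 − 506) = −0.025, so P = 194.2 − 0.025Q.
Supply slope = (190.48 − 134.24)/(1912 − 506) = 0.04, so P = 114 + 0.04Q.
Competitive equilibrium: 194.2 − 0.025Q = 114 + 0.04Q → Q* = 1233.8462, P* = 163.3538.
The subsidy lowers effective supply by 38: P = 76 + 0.04Q.
New quantity: 194.2 − 0.025Q = 76 + 0.04Q → Q' = 1818.4615.
Overproduction ΔQ = 1818.4615 − 1233.8462 = 584.6153; wedge = subsidy = 38.
Deadweight loss = ½ × 584.6153 × 38 = $11107.69 thousand.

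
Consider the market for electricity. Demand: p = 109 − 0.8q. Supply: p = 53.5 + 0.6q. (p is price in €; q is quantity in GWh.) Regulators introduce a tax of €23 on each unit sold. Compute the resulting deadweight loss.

Competitive equilibrium: 109 − 0.8q = 53.5 + 0.6q → q* = 39.6429, p* = 77.2857.
With the tax, the buyer price exceeds the seller price by 23: (109 − 0.8q) − (53.5 + 0.6q) = 23 → q' = 23.2143.
Δq = 39.6429 − 23.2143 = 16.4286; the wedge equals the tax, 23.
Welfare loss = ½ × 16.4286 × 23 = €188.93.

€188.93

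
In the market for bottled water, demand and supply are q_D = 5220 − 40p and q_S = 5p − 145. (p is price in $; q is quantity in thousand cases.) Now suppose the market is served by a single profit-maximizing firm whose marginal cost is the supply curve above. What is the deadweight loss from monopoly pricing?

In inverse form: demand p = 130.5 − 0.025q, supply p = 29 + 0.2q.
Competitive equilibrium: 130.5 − 0.025q = 29 + 0.2q → q* = 451.1111, p* = 119.2222.
Marginal revenue: MR = 130.5 − 0.05q. Set MR = MC: 130.5 − 0.05q = 29 + 0.2q → q_m = 406.
Price p_m = 130.5 − 0.025·406 = 120.35; MC(q_m) = 29 + 0.2·406 = 110.2.
Competitive q* = 451.1111, so Δq = 45.1111; wedge = 120.35 − 110.2 = 10.15.
The triangle = ½ × 45.1111 × 10.15 = $228.94 thousand.

$228.94 thousand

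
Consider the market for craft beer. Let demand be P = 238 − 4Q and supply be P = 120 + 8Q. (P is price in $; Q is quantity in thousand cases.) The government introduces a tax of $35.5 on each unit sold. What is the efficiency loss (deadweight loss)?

Competitive equilibrium: 238 − 4Q = 120 + 8Q → Q* = 9.8333, P* = 198.6667.
With the tax, the buyer price exceeds the seller price by 35.5: (238 − 4Q) − (120 + 8Q) = 35.5 → Q' = 6.875.
ΔQ = 9.8333 − 6.875 = 2.9583; the wedge equals the tax, 35.5.
The triangle = ½ × 2.9583 × 35.5 = $52.51 thousand.

$52.51 thousand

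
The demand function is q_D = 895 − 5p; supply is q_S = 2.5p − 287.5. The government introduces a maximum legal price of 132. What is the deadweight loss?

In inverse form: demand p = 179 − 0.2q, supply p = 115 + 0.4q.
Competitive equilibrium: 179 − 0.2q = 115 + 0.4q → q* = 106.6667, p* = 157.6667.
At the ceiling p = 132, quantity supplied = (132 − 115)/0.4 = 42.5.
Willingness to pay at q' = 42.5: 179 − 0.2·42.5 = 170.5.
Δq = 106.6667 − 42.5 = 64.1667; wedge = 170.5 − 132 = 38.5.
Welfare loss = ½ × 64.1667 × 38.5 = 1235.21.

1235.21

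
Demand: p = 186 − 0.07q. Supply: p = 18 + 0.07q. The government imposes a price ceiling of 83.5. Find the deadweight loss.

4889.29

Competitive equilibrium: 186 − 0.07q = 18 + 0.07q → q* = 1200, p* = 102.
At the ceiling p = 83.5, quantity supplied = (83.5 − 18)/0.07 = 935.7143.
Willingness to pay at q' = 935.7143: 186 − 0.07·935.7143 = 120.5.
Δq = 1200 − 935.7143 = 264.2857; wedge = 120.5 − 83.5 = 37.
The triangle = ½ × 264.2857 × 37 = 4889.29.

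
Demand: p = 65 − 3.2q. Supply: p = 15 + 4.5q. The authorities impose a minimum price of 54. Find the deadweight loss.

Competitive equilibrium: 65 − 3.2q = 15 + 4.5q → q* = 6.4935, p* = 44.2208.
At the floor p = 54, quantity demanded = (65 − 54)/3.2 = 3.4375.
Sellers' marginal cost at q' = 3.4375: 15 + 4.5·3.4375 = 30.4688.
Δq = 6.4935 − 3.4375 = 3.056; wedge = 54 − 30.4688 = 23.5312.
DWL = ½ × 3.056 × 23.5312 = 35.96.

35.96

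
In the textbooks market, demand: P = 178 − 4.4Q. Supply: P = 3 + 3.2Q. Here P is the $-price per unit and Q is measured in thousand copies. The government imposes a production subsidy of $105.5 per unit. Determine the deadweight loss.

$732.25 thousand

Competitive equilibrium: 178 − 4.4Q = 3 + 3.2Q → Q* = 23.0263, P* = 76.6842.
The subsidy lowers effective supply by 105.5: P = 3.2Q − 102.5.
New quantity: 178 − 4.4Q = 3.2Q − 102.5 → Q' = 36.9079.
Overproduction ΔQ = 36.9079 − 23.0263 = 13.8816; wedge = subsidy = 105.5.
Deadweight loss = ½ × 13.8816 × 105.5 = $732.25 thousand.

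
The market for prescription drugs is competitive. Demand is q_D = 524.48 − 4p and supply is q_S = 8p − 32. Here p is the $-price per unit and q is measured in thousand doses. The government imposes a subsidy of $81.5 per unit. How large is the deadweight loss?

$8856.33 thousand

In inverse form: demand p = 131.12 − 0.25q, supply p = 4 + 0.125q.
Competitive equilibrium: 131.12 − 0.25q = 4 + 0.125q → q* = 338.9867, p* = 46.3733.
The subsidy lowers effective supply by 81.5: p = 0.125q − 77.5.
New quantity: 131.12 − 0.25q = 0.125q − 77.5 → q' = 556.32.
Overproduction Δq = 556.32 − 338.9867 = 217.3333; wedge = subsidy = 81.5.
The triangle = ½ × 217.3333 × 81.5 = $8856.33 thousand.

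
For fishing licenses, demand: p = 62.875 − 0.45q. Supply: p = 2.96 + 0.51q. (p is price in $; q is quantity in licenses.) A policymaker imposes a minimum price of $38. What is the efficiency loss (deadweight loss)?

Competitive equilibrium: 62.875 − 0.45q = 2.96 + 0.51q → q* = 62.4115, p* = 34.7898.
At the floor p = 38, quantity demanded = (62.875 − 38)/0.45 = 55.2778.
Sellers' marginal cost at q' = 55.2778: 2.96 + 0.51·55.2778 = 31.1517.
Δq = 62.4115 − 55.2778 = 7.1337; wedge = 38 − 31.1517 = 6.8483.
The triangle = ½ × 7.1337 × 6.8483 = $24.43.

$24.43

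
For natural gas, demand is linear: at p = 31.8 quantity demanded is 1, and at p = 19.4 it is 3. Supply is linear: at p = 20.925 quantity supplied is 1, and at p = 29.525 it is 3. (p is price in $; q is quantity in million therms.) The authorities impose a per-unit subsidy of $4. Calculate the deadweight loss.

Demand slope = (19.4 − 31.8)/(3 − 1) = −6.2, so p = 38 − 6.2q.
Supply slope = (29.525 − 20.925)/(3 − 1) = 4.3, so p = 16.625 + 4.3q.
Competitive equilibrium: 38 − 6.2q = 16.625 + 4.3q → q* = 2.0357, p* = 25.3786.
The subsidy lowers effective supply by 4: p = 12.625 + 4.3q.
New quantity: 38 − 6.2q = 12.625 + 4.3q → q' = 2.4167.
Overproduction Δq = 2.4167 − 2.0357 = 0.381; wedge = subsidy = 4.
Welfare loss = ½ × 0.381 × 4 = $0.76 million.

$0.76 million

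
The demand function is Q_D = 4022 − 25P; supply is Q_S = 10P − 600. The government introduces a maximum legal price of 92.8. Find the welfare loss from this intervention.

In inverse form: demand P = 160.88 − 0.04Q, supply P = 60 + 0.1Q.
Competitive equilibrium: 160.88 − 0.04Q = 60 + 0.1Q → Q* = 720.5714, P* = 132.0571.
At the ceiling P = 92.8, quantity supplied = (92.8 − 60)/0.1 = 328.
Willingness to pay at Q' = 328: 160.88 − 0.04·328 = 147.76.
ΔQ = 720.5714 − 328 = 392.5714; wedge = 147.76 − 92.8 = 54.96.
The triangle = ½ × 392.5714 × 54.96 = 10787.86.

10787.86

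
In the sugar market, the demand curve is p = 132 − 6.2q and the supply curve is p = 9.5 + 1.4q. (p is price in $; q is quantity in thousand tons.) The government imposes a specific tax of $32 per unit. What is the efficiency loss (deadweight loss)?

$67.37 thousand

Competitive equilibrium: 132 − 6.2q = 9.5 + 1.4q → q* = 16.1184, p* = 32.0658.
With the tax, the buyer price exceeds the seller price by 32: (132 − 6.2q) − (9.5 + 1.4q) = 32 → q' = 11.9079.
Δq = 16.1184 − 11.9079 = 4.2105; the wedge equals the tax, 32.
Deadweight loss = ½ × 4.2105 × 32 = $67.37 thousand.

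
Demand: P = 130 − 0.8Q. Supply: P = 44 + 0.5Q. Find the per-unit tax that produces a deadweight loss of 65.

Competitive equilibrium: 130 − 0.8Q = 44 + 0.5Q → Q* = 66.1538, P* = 77.0769.
A tax t gives ΔQ = t/1.3 and wedge t, so DWL = t²/2.6.
t²/2.6 = 65 → t² = 169 → t = 13.

13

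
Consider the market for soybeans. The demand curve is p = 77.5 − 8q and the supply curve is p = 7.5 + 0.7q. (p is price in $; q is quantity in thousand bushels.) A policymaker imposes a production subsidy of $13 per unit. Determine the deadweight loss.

Competitive equilibrium: 77.5 − 8q = 7.5 + 0.7q → q* = 8.046, p* = 13.1322.
The subsidy lowers effective supply by 13: p = 0.7q − 5.5.
New quantity: 77.5 − 8q = 0.7q − 5.5 → q' = 9.5402.
Overproduction Δq = 9.5402 − 8.046 = 1.4942; wedge = subsidy = 13.
Welfare loss = ½ × 1.4942 × 13 = $9.71 thousand.

$9.71 thousand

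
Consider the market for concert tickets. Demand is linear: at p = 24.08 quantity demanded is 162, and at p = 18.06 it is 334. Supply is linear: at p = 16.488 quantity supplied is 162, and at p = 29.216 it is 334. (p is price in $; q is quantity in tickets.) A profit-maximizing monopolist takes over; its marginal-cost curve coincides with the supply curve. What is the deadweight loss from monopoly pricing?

Demand slope = (18.06 − 24.08)/(334 − 162) = −0.035, so p = 29.75 − 0.035q.
Supply slope = (29.216 − 16.488)/(334 − 162) = 0.074, so p = 4.5 + 0.074q.
Competitive equilibrium: 29.75 − 0.035q = 4.5 + 0.074q → q* = 231.6514, p* = 21.6422.
Marginal revenue: MR = 29.75 − 0.07q. Set MR = MC: 29.75 − 0.07q = 4.5 + 0.074q → q_m = 175.3472.
Price p_m = 29.75 − 0.035·175.3472 = 23.6128; MC(q_m) = 4.5 + 0.074·175.3472 = 17.4757.
Competitive q* = 231.6514, so Δq = 56.3042; wedge = 23.6128 − 17.4757 = 6.1371.
Deadweight loss = ½ × 56.3042 × 6.1371 = $172.77.

$172.77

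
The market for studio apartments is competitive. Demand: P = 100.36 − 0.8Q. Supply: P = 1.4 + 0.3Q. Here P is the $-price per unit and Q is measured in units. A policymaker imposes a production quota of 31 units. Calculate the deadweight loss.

Competitive equilibrium: 100.36 − 0.8Q = 1.4 + 0.3Q → Q* = 89.9636, P* = 28.3891.
At Q = 31: demand price = 100.36 − 0.8·31 = 75.56; supply price = 1.4 + 0.3·31 = 10.7.
ΔQ = 89.9636 − 31 = 58.9636; wedge = 75.56 − 10.7 = 64.86.
DWL = ½ × 58.9636 × 64.86 = $1912.19.

$1912.19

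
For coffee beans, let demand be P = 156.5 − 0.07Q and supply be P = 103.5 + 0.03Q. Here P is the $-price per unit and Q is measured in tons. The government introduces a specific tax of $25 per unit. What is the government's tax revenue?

Competitive equilibrium: 156.5 − 0.07Q = 103.5 + 0.03Q → Q* = 530, P* = 119.4.
With the tax, the buyer price exceeds the seller price by 25: (156.5 − 0.07Q) − (103.5 + 0.03Q) = 25 → Q' = 280.
Tax revenue = 25 × 280 = $7000.

$7000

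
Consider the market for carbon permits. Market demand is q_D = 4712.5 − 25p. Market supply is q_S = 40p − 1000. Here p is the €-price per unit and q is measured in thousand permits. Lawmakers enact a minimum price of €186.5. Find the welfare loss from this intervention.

In inverse form: demand p = 188.5 − 0.04q, supply p = 25 + 0.025q.
Competitive equilibrium: 188.5 − 0.04q = 25 + 0.025q → q* = 2515.3846, p* = 87.8846.
At the floor p = 186.5, quantity demanded = (188.5 − 186.5)/0.04 = 50.
Sellers' marginal cost at q' = 50: 25 + 0.025·50 = 26.25.
Δq = 2515.3846 − 50 = 2465.3846; wedge = 186.5 − 26.25 = 160.25.
Welfare loss = ½ × 2465.3846 × 160.25 = €197538.94 thousand.

€197538.94 thousand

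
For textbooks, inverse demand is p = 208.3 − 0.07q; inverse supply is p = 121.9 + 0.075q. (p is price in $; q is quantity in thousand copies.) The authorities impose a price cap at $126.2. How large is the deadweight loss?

Competitive equilibrium: 208.3 − 0.07q = 121.9 + 0.075q → q* = 595.86207, p* = 166.58966.
At the ceiling p = 126.2, quantity supplied = (126.2 − 121.9)/0.075 = 57.33333.
Willingness to pay at q' = 57.33333: 208.3 − 0.07·57.33333 = 204.28667.
Δq = 595.86207 − 57.33333 = 538.52874; wedge = 204.28667 − 126.2 = 78.08667.
The triangle = ½ × 538.52874 × 78.08667 = $21025.96 thousand.

$21025.96 thousand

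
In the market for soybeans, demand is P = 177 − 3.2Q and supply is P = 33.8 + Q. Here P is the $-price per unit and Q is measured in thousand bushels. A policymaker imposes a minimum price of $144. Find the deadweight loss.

Competitive equilibrium: 177 − 3.2Q = 33.8 + Q → Q* = 34.0952, P* = 67.8952.
At the floor P = 144, quantity demanded = (177 − 144)/3.2 = 10.3125.
Sellers' marginal cost at Q' = 10.3125: 33.8 + 1·10.3125 = 44.1125.
ΔQ = 34.0952 − 10.3125 = 23.7827; wedge = 144 − 44.1125 = 99.8875.
Welfare loss = ½ × 23.7827 × 99.8875 = $1187.80 thousand.

$1187.80 thousand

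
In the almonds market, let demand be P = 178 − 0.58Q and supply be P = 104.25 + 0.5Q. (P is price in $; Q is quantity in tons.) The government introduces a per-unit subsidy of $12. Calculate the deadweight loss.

Competitive equilibrium: 178 − 0.58Q = 104.25 + 0.5Q → Q* = 68.287, P* = 138.3935.
The subsidy lowers effective supply by 12: P = 92.25 + 0.5Q.
New quantity: 178 − 0.58Q = 92.25 + 0.5Q → Q' = 79.3981.
Overproduction ΔQ = 79.3981 − 68.287 = 11.1111; wedge = subsidy = 12.
The triangle = ½ × 11.1111 × 12 = $66.67.

$66.67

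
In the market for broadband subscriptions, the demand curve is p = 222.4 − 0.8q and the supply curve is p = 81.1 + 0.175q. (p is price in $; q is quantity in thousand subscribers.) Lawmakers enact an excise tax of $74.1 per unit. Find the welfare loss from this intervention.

$2815.80 thousand

Competitive equilibrium: 222.4 − 0.8q = 81.1 + 0.175q → q* = 144.9231, p* = 106.4615.
With the tax, the buyer price exceeds the seller price by 74.1: (222.4 − 0.8q) − (81.1 + 0.175q) = 74.1 → q' = 68.9231.
Δq = 144.9231 − 68.9231 = 76; the wedge equals the tax, 74.1.
Welfare loss = ½ × 76 × 74.1 = $2815.80 thousand.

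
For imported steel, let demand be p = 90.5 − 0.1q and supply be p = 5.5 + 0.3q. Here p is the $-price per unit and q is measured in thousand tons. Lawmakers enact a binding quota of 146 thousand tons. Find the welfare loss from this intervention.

$884.45 thousand

Competitive equilibrium: 90.5 − 0.1q = 5.5 + 0.3q → q* = 212.5, p* = 69.25.
At q = 146: demand price = 90.5 − 0.1·146 = 75.9; supply price = 5.5 + 0.3·146 = 49.3.
Δq = 212.5 − 146 = 66.5; wedge = 75.9 − 49.3 = 26.6.
Deadweight loss = ½ × 66.5 × 26.6 = $884.45 thousand.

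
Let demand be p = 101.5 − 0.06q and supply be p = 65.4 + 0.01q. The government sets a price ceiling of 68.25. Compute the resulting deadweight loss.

Competitive equilibrium: 101.5 − 0.06q = 65.4 + 0.01q → q* = 515.7143, p* = 70.5571.
At the ceiling p = 68.25, quantity supplied = (68.25 − 65.4)/0.01 = 285.
Willingness to pay at q' = 285: 101.5 − 0.06·285 = 84.4.
Δq = 515.7143 − 285 = 230.7143; wedge = 84.4 − 68.25 = 16.15.
Deadweight loss = ½ × 230.7143 × 16.15 = 1863.02.

1863.02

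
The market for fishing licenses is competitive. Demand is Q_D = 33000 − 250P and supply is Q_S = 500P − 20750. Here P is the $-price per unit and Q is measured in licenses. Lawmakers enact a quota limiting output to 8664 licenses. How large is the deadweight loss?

$123623.52

In inverse form: demand P = 132 − 0.004Q, supply P = 41.5 + 0.002Q.
Competitive equilibrium: 132 − 0.004Q = 41.5 + 0.002Q → Q* = 15083.3333, P* = 71.6667.
At Q = 8664: demand price = 132 − 0.004·8664 = 97.344; supply price = 41.5 + 0.002·8664 = 58.828.
ΔQ = 15083.3333 − 8664 = 6419.3333; wedge = 97.344 − 58.828 = 38.516.
Welfare loss = ½ × 6419.3333 × 38.516 = $123623.52.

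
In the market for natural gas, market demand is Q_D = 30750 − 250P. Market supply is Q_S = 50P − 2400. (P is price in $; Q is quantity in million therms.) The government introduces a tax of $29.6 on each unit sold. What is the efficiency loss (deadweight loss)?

In inverse form: demand P = 123 − 0.004Q, supply P = 48 + 0.02Q.
Competitive equilibrium: 123 − 0.004Q = 48 + 0.02Q → Q* = 3125, P* = 110.5.
With the tax, the buyer price exceeds the seller price by 29.6: (123 − 0.004Q) − (48 + 0.02Q) = 29.6 → Q' = 1891.6667.
ΔQ = 3125 − 1891.6667 = 1233.3333; the wedge equals the tax, 29.6.
DWL = ½ × 1233.3333 × 29.6 = $18253.33 million.

$18253.33 million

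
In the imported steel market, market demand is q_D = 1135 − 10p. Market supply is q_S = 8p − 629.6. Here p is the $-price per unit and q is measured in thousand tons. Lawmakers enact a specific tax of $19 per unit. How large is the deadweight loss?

$802.22 thousand

In inverse form: demand p = 113.5 − 0.1q, supply p = 78.7 + 0.125q.
Competitive equilibrium: 113.5 − 0.1q = 78.7 + 0.125q → q* = 154.6667, p* = 98.0333.
With the tax, the buyer price exceeds the seller price by 19: (113.5 − 0.1q) − (78.7 + 0.125q) = 19 → q' = 70.2222.
Δq = 154.6667 − 70.2222 = 84.4445; the wedge equals the tax, 19.
Deadweight loss = ½ × 84.4445 × 19 = $802.22 thousand.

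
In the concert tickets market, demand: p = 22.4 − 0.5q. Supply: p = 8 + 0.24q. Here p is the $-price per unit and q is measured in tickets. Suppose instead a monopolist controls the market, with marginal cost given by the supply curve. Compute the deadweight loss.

Competitive equilibrium: 22.4 − 0.5q = 8 + 0.24q → q* = 19.4595, p* = 12.6703.
Marginal revenue: MR = 22.4 − q. Set MR = MC: 22.4 − q = 8 + 0.24q → q_m = 11.6129.
Price p_m = 22.4 − 0.5·11.6129 = 16.5936; MC(q_m) = 8 + 0.24·11.6129 = 10.7871.
Competitive q* = 19.4595, so Δq = 7.8466; wedge = 16.5936 − 10.7871 = 5.8065.
Welfare loss = ½ × 7.8466 × 5.8065 = $22.78.

$22.78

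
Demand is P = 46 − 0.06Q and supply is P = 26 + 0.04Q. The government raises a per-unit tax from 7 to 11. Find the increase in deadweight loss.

Competitive equilibrium: 46 − 0.06Q = 26 + 0.04Q → Q* = 200, P* = 34.
For a per-unit tax t: ΔQ = t/0.1, so DWL = ½·t·(t/0.1) = t²/0.2.
At t = 7: DWL = 245. At t = 11: DWL = 605.
Increase = 605 − 245 = 360.

360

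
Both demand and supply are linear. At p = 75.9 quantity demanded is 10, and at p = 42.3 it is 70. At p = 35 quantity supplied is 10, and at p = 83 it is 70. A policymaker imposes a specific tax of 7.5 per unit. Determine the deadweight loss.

20.68

Demand slope = (42.3 − 75.9)/(70 − 10) = −0.56, so p = 81.5 − 0.56q.
Supply slope = (83 − 35)/(70 − 10) = 0.8, so p = 27 + 0.8q.
Competitive equilibrium: 81.5 − 0.56q = 27 + 0.8q → q* = 40.0735, p* = 59.0588.
With the tax, the buyer price exceeds the seller price by 7.5: (81.5 − 0.56q) − (27 + 0.8q) = 7.5 → q' = 34.5588.
Δq = 40.0735 − 34.5588 = 5.5147; the wedge equals the tax, 7.5.
The triangle = ½ × 5.5147 × 7.5 = 20.68.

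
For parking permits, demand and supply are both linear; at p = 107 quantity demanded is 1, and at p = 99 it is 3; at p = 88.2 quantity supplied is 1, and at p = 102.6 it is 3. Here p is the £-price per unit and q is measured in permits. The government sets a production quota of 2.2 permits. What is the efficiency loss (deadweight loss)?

£1.28

Demand slope = (99 − 107)/(3 − 1) = −4, so p = 111 − 4q.
Supply slope = (102.6 − 88.2)/(3 − 1) = 7.2, so p = 81 + 7.2q.
Competitive equilibrium: 111 − 4q = 81 + 7.2q → q* = 2.6786, p* = 100.2857.
At q = 2.2: demand price = 111 − 4·2.2 = 102.2; supply price = 81 + 7.2·2.2 = 96.84.
Δq = 2.6786 − 2.2 = 0.4786; wedge = 102.2 − 96.84 = 5.36.
Deadweight loss = ½ × 0.4786 × 5.36 = £1.28.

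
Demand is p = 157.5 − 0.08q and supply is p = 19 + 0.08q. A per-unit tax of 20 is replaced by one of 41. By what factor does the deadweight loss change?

Competitive equilibrium: 157.5 − 0.08q = 19 + 0.08q → q* = 865.625, p* = 88.25.
For a per-unit tax t: Δq = t/0.16, so DWL = ½·t·(t/0.16) = t²/0.32.
At t = 20: DWL = 1250. At t = 41: DWL = 5253.125.
Ratio = (41/20)² = 4.2025.

4.2025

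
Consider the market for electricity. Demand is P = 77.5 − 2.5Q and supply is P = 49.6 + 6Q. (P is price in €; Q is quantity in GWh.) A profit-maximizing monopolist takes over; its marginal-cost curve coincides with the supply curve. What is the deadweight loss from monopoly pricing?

€2.37

Competitive equilibrium: 77.5 − 2.5Q = 49.6 + 6Q → Q* = 3.2824, P* = 69.2941.
Marginal revenue: MR = 77.5 − 5Q. Set MR = MC: 77.5 − 5Q = 49.6 + 6Q → Q_m = 2.5364.
Price P_m = 77.5 − 2.5·2.5364 = 71.159; MC(Q_m) = 49.6 + 6·2.5364 = 64.8184.
Competitive Q* = 3.2824, so ΔQ = 0.746; wedge = 71.159 − 64.8184 = 6.3406.
DWL = ½ × 0.746 × 6.3406 = €2.37.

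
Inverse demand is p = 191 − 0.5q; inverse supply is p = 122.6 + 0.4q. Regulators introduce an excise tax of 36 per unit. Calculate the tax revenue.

Competitive equilibrium: 191 − 0.5q = 122.6 + 0.4q → q* = 76, p* = 153.
With the tax, the buyer price exceeds the seller price by 36: (191 − 0.5q) − (122.6 + 0.4q) = 36 → q' = 36.
Tax revenue = 36 × 36 = 1296.

1296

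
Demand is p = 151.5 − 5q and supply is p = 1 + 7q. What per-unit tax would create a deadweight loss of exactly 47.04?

33.6

Competitive equilibrium: 151.5 − 5q = 1 + 7q → q* = 12.5417, p* = 88.7917.
A tax t gives Δq = t/12 and wedge t, so DWL = t²/24.
t²/24 = 47.04 → t² = 1128.96 → t = 33.6.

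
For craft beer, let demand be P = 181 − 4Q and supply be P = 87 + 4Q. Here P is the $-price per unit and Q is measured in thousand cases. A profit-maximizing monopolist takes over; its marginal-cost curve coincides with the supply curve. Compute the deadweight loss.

Competitive equilibrium: 181 − 4Q = 87 + 4Q → Q* = 11.75, P* = 134.
Marginal revenue: MR = 181 − 8Q. Set MR = MC: 181 − 8Q = 87 + 4Q → Q_m = 7.8333.
Price P_m = 181 − 4·7.8333 = 149.6668; MC(Q_m) = 87 + 4·7.8333 = 118.3332.
Competitive Q* = 11.75, so ΔQ = 3.9167; wedge = 149.6668 − 118.3332 = 31.3336.
The triangle = ½ × 3.9167 × 31.3336 = $61.36 thousand.

$61.36 thousand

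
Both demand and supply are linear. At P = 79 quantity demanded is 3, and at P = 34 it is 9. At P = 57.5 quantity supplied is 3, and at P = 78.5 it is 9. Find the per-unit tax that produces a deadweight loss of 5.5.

11

Demand slope = (34 − 79)/(9 − 3) = −7.5, so P = 101.5 − 7.5Q.
Supply slope = (78.5 − 57.5)/(9 − 3) = 3.5, so P = 47 + 3.5Q.
Competitive equilibrium: 101.5 − 7.5Q = 47 + 3.5Q → Q* = 4.9545, P* = 64.3409.
A tax t gives ΔQ = t/11 and wedge t, so DWL = t²/22.
t²/22 = 5.5 → t² = 121 → t = 11.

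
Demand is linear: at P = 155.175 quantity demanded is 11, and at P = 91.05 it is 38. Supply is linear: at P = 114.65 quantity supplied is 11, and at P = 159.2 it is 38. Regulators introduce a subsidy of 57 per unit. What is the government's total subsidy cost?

2008.10

Demand slope = (91.05 − 155.175)/(38 − 11) = −2.375, so P = 181.3 − 2.375Q.
Supply slope = (159.2 − 114.65)/(38 − 11) = 1.65, so P = 96.5 + 1.65Q.
Competitive equilibrium: 181.3 − 2.375Q = 96.5 + 1.65Q → Q* = 21.0683, P* = 131.2627.
The subsidy lowers effective supply by 57: P = 39.5 + 1.65Q.
New quantity: 181.3 − 2.375Q = 39.5 + 1.65Q → Q' = 35.2298.
Total subsidy cost = 57 × 35.2298 = 2008.10.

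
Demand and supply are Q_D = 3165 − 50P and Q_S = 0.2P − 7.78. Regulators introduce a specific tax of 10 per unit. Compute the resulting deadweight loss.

In inverse form: demand P = 63.3 − 0.02Q, supply P = 38.9 + 5Q.
Competitive equilibrium: 63.3 − 0.02Q = 38.9 + 5Q → Q* = 4.8606, P* = 63.2028.
With the tax, the buyer price exceeds the seller price by 10: (63.3 − 0.02Q) − (38.9 + 5Q) = 10 → Q' = 2.8685.
ΔQ = 4.8606 − 2.8685 = 1.9921; the wedge equals the tax, 10.
The triangle = ½ × 1.9921 × 10 = 9.96.

9.96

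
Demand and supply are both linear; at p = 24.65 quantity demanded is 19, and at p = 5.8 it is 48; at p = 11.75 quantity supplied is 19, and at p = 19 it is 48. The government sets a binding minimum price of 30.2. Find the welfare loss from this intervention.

Demand slope = (5.8 − 24.65)/(48 − 19) = −0.65, so p = 37 − 0.65q.
Supply slope = (19 − 11.75)/(48 − 19) = 0.25, so p = 7 + 0.25q.
Competitive equilibrium: 37 − 0.65q = 7 + 0.25q → q* = 33.3333, p* = 15.3333.
At the floor p = 30.2, quantity demanded = (37 − 30.2)/0.65 = 10.4615.
Sellers' marginal cost at q' = 10.4615: 7 + 0.25·10.4615 = 9.6154.
Δq = 33.3333 − 10.4615 = 22.8718; wedge = 30.2 − 9.6154 = 20.5846.
DWL = ½ × 22.8718 × 20.5846 = 235.40.

235.40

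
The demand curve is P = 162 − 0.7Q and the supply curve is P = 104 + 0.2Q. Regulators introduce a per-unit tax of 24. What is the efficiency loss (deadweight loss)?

Competitive equilibrium: 162 − 0.7Q = 104 + 0.2Q → Q* = 64.4444, P* = 116.8889.
With the tax, the buyer price exceeds the seller price by 24: (162 − 0.7Q) − (104 + 0.2Q) = 24 → Q' = 37.7778.
ΔQ = 64.4444 − 37.7778 = 26.6666; the wedge equals the tax, 24.
DWL = ½ × 26.6666 × 24 = 320.

320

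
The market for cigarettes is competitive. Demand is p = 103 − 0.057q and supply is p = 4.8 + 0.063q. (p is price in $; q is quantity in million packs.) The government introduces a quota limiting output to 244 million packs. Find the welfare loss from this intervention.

Competitive equilibrium: 103 − 0.057q = 4.8 + 0.063q → q* = 818.3333, p* = 56.355.
At q = 244: demand price = 103 − 0.057·244 = 89.092; supply price = 4.8 + 0.063·244 = 20.172.
Δq = 818.3333 − 244 = 574.3333; wedge = 89.092 − 20.172 = 68.92.
Welfare loss = ½ × 574.3333 × 68.92 = $19791.53 million.

$19791.53 million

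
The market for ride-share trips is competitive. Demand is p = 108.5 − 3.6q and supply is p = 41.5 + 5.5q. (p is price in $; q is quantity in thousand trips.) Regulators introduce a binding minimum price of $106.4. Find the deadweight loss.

Competitive equilibrium: 108.5 − 3.6q = 41.5 + 5.5q → q* = 7.3626, p* = 81.9945.
At the floor p = 106.4, quantity demanded = (108.5 − 106.4)/3.6 = 0.5833.
Sellers' marginal cost at q' = 0.5833: 41.5 + 5.5·0.5833 = 44.7082.
Δq = 7.3626 − 0.5833 = 6.7793; wedge = 106.4 − 44.7082 = 61.6918.
DWL = ½ × 6.7793 × 61.6918 = $209.11 thousand.

$209.11 thousand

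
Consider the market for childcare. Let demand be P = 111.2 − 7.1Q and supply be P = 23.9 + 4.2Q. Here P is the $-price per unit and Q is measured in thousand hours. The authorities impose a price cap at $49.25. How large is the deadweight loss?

$16.14 thousand

Competitive equilibrium: 111.2 − 7.1Q = 23.9 + 4.2Q → Q* = 7.7257, P* = 56.3478.
At the ceiling P = 49.25, quantity supplied = (49.25 − 23.9)/4.2 = 6.0357.
Willingness to pay at Q' = 6.0357: 111.2 − 7.1·6.0357 = 68.3465.
ΔQ = 7.7257 − 6.0357 = 1.69; wedge = 68.3465 − 49.25 = 19.0965.
Welfare loss = ½ × 1.69 × 19.0965 = $16.14 thousand.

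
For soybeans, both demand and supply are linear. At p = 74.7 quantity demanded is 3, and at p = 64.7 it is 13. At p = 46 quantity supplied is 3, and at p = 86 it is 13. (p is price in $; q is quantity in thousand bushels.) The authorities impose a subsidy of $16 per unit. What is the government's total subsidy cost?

$191.04 thousand

Demand slope = (64.7 − 74.7)/(13 − 3) = −1, so p = 77.7 − q.
Supply slope = (86 − 46)/(13 − 3) = 4, so p = 34 + 4q.
Competitive equilibrium: 77.7 − q = 34 + 4q → q* = 8.74, p* = 68.96.
The subsidy lowers effective supply by 16: p = 18 + 4q.
New quantity: 77.7 − q = 18 + 4q → q' = 11.94.
Total subsidy cost = 16 × 11.94 = $191.04 thousand.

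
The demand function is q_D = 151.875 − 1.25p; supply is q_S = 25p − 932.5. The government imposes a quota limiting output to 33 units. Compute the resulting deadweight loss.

In inverse form: demand p = 121.5 − 0.8q, supply p = 37.3 + 0.04q.
Competitive equilibrium: 121.5 − 0.8q = 37.3 + 0.04q → q* = 100.2381, p* = 41.3095.
At q = 33: demand price = 121.5 − 0.8·33 = 95.1; supply price = 37.3 + 0.04·33 = 38.62.
Δq = 100.2381 − 33 = 67.2381; wedge = 95.1 − 38.62 = 56.48.
Deadweight loss = ½ × 67.2381 × 56.48 = 1898.80.

1898.80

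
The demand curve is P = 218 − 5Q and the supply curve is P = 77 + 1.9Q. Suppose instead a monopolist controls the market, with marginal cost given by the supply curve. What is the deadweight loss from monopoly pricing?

Competitive equilibrium: 218 − 5Q = 77 + 1.9Q → Q* = 20.43478, P* = 115.82609.
Marginal revenue: MR = 218 − 10Q. Set MR = MC: 218 − 10Q = 77 + 1.9Q → Q_m = 11.84874.
Price P_m = 218 − 5·11.84874 = 158.7563; MC(Q_m) = 77 + 1.9·11.84874 = 99.51261.
Competitive Q* = 20.43478, so ΔQ = 8.58604; wedge = 158.7563 − 99.51261 = 59.24369.
The triangle = ½ × 8.58604 × 59.24369 = 254.33.

254.33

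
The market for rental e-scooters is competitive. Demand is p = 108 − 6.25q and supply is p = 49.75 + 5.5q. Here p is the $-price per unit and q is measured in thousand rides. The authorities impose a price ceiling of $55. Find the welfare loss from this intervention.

Competitive equilibrium: 108 − 6.25q = 49.75 + 5.5q → q* = 4.9574, p* = 77.016.
At the ceiling p = 55, quantity supplied = (55 − 49.75)/5.5 = 0.9545.
Willingness to pay at q' = 0.9545: 108 − 6.25·0.9545 = 102.0344.
Δq = 4.9574 − 0.9545 = 4.0029; wedge = 102.0344 − 55 = 47.0344.
The triangle = ½ × 4.0029 × 47.0344 = $94.14 thousand.

$94.14 thousand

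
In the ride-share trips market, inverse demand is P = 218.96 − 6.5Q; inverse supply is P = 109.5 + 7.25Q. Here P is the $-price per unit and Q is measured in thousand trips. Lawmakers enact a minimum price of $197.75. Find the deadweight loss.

$151.72 thousand

Competitive equilibrium: 218.96 − 6.5Q = 109.5 + 7.25Q → Q* = 7.96073, P* = 167.21527.
At the floor P = 197.75, quantity demanded = (218.96 − 197.75)/6.5 = 3.26308.
Sellers' marginal cost at Q' = 3.26308: 109.5 + 7.25·3.26308 = 133.15733.
ΔQ = 7.96073 − 3.26308 = 4.69765; wedge = 197.75 − 133.15733 = 64.59267.
Welfare loss = ½ × 4.69765 × 64.59267 = $151.72 thousand.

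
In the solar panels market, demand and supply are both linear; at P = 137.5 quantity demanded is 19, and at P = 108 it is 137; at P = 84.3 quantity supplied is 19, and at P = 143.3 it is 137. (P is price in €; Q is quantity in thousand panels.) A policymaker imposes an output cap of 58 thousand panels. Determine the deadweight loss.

Demand slope = (108 − 137.5)/(137 − 19) = −0.25, so P = 142.25 − 0.25Q.
Supply slope = (143.3 − 84.3)/(137 − 19) = 0.5, so P = 74.8 + 0.5Q.
Competitive equilibrium: 142.25 − 0.25Q = 74.8 + 0.5Q → Q* = 89.9333, P* = 119.7667.
At Q = 58: demand price = 142.25 − 0.25·58 = 127.75; supply price = 74.8 + 0.5·58 = 103.8.
ΔQ = 89.9333 − 58 = 31.9333; wedge = 127.75 − 103.8 = 23.95.
Welfare loss = ½ × 31.9333 × 23.95 = €382.40 thousand.

€382.40 thousand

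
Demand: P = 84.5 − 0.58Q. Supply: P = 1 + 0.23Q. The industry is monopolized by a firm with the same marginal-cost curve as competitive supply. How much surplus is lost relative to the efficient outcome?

749.35

Competitive equilibrium: 84.5 − 0.58Q = 1 + 0.23Q → Q* = 103.0864, P* = 24.7099.
Marginal revenue: MR = 84.5 − 1.16Q. Set MR = MC: 84.5 − 1.16Q = 1 + 0.23Q → Q_m = 60.0719.
Price P_m = 84.5 − 0.58·60.0719 = 49.6583; MC(Q_m) = 1 + 0.23·60.0719 = 14.8165.
Competitive Q* = 103.0864, so ΔQ = 43.0145; wedge = 49.6583 − 14.8165 = 34.8418.
Welfare loss = ½ × 43.0145 × 34.8418 = 749.35.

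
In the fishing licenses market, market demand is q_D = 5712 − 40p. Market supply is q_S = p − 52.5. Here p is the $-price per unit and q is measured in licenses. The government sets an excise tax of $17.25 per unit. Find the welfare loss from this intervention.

$145.15

In inverse form: demand p = 142.8 − 0.025q, supply p = 52.5 + q.
Competitive equilibrium: 142.8 − 0.025q = 52.5 + q → q* = 88.0976, p* = 140.5976.
With the tax, the buyer price exceeds the seller price by 17.25: (142.8 − 0.025q) − (52.5 + q) = 17.25 → q' = 71.2683.
Δq = 88.0976 − 71.2683 = 16.8293; the wedge equals the tax, 17.25.
Deadweight loss = ½ × 16.8293 × 17.25 = $145.15.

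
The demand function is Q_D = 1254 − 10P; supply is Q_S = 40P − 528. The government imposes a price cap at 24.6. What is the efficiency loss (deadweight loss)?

In inverse form: demand P = 125.4 − 0.1Q, supply P = 13.2 + 0.025Q.
Competitive equilibrium: 125.4 − 0.1Q = 13.2 + 0.025Q → Q* = 897.6, P* = 35.64.
At the ceiling P = 24.6, quantity supplied = (24.6 − 13.2)/0.025 = 456.
Willingness to pay at Q' = 456: 125.4 − 0.1·456 = 79.8.
ΔQ = 897.6 − 456 = 441.6; wedge = 79.8 − 24.6 = 55.2.
Welfare loss = ½ × 441.6 × 55.2 = 12188.16.

12188.16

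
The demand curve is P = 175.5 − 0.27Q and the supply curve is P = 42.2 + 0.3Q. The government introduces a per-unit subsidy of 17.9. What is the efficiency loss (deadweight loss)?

281.06

Competitive equilibrium: 175.5 − 0.27Q = 42.2 + 0.3Q → Q* = 233.8596, P* = 112.3579.
The subsidy lowers effective supply by 17.9: P = 24.3 + 0.3Q.
New quantity: 175.5 − 0.27Q = 24.3 + 0.3Q → Q' = 265.2632.
Overproduction ΔQ = 265.2632 − 233.8596 = 31.4036; wedge = subsidy = 17.9.
The triangle = ½ × 31.4036 × 17.9 = 281.06.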